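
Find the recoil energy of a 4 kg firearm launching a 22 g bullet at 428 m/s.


v_r = m_p*v_p/m_gun = 0.022*428/4 = 2.354 m/s, E_r = 0.5*m_gun*v_r^2 = 0.5*4*2.354^2 = 11.08 J

11.08 J


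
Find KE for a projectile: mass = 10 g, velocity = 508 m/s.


E = 0.5*m*v^2 = 0.5*0.01*508^2 = 1290 J

1290 J


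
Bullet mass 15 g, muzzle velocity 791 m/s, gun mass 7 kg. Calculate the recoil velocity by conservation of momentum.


v_recoil = m_p * v_p / m_gun = 0.015 * 791 / 7 = 1.695 m/s

1.695 m/s


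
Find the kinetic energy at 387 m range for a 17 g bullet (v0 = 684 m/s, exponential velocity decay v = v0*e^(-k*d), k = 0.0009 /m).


v = v0*exp(-k*d) = 684*exp(-0.0009*387) = 482.827 m/s
E = 0.5*m*v^2 = 0.5*0.017*482.827^2 = 1982 J

1982 J


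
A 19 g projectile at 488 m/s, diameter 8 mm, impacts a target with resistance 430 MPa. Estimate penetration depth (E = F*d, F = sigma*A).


A = pi*(d/2)^2 = pi*(8/2)^2 = 50.2655 mm^2
E = 0.5*m*v^2 = 0.5*0.019*488^2 = 2262.37 J
depth = E/(sigma*A) = 2262.37 J / (430 MPa * 50.2655 mm^2) = 2262.37/(430 * 50.2655) m = 0.104671 m ≈ 104.7 mm

104.7 mm


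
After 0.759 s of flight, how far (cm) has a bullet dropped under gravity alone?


drop = 0.5*g*t^2 = 0.5*9.81*0.759^2 = 2.82568 m ≈ 282.6 cm

282.6 cm


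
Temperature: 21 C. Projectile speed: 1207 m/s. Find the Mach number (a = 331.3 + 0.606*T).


a = 331.3 + 0.606*(21) = 344.026 m/s
M = v/a = 1207/344.026 = 3.508

3.508


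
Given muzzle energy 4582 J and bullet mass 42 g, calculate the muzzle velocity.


v = sqrt(2*E/m) = sqrt(2*4582/0.042) = 467.1 m/s

467.1 m/s


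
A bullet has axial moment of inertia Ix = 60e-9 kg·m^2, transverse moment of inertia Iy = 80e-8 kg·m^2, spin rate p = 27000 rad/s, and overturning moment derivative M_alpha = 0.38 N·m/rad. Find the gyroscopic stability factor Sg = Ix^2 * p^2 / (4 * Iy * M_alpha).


Sg = Ix^2 * p^2 / (4 * Iy * M_alpha) = (60e-9)^2 * 27000^2 / (4 * 80e-8 * 0.38) = 2.158

2.158


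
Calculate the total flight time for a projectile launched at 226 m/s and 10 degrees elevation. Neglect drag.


T = 2*v0*sin(theta)/g = 2*226*sin(10°)/9.81 = 8.001 s

8.001 s


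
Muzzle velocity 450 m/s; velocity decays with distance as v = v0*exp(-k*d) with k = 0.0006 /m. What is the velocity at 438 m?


v = v0*exp(-k*d) = 450*exp(-0.0006*438) = 346 m/s

346 m/s


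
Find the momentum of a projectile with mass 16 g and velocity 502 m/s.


p = m*v = 0.016*502 = 8.032 kg·m/s

8.032 kg·m/s


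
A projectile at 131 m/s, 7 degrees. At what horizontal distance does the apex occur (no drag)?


R = v0^2*sin(2*theta)/g = 131^2*sin(2*7°)/9.81 = 423.203 m
apex_dist = R/2 = 423.203/2 = 211.6 m

211.6 m


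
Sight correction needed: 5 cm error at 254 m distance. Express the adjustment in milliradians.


1 mrad subtends 1 cm per 10 m of range, so adj = error_cm / (dist_m / 10) = 5 / (254/10) = 0.1969 mrad

0.1969 mrad


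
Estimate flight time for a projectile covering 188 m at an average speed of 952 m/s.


t = d/v = 188/952 = 0.1975 s

0.1975 s


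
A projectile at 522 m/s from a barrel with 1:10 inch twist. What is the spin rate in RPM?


twist_m = 10*0.0254 = 0.254 m
spin = v/twist = 522/0.254 = 2055.118 rev/s
RPM = spin*60 = 2055.118*60 ≈ 123307 RPM

123307 RPM


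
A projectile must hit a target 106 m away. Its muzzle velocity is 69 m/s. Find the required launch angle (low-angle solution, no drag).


sin(2*theta) = R*g/v0^2 = 106*9.81/69^2 = 0.218412, theta = arcsin(0.218412)/2 = 6.308°

6.308 degrees


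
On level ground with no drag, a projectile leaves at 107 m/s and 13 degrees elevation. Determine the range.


R = v0^2 * sin(2*theta) / g = 107^2 * sin(2*13°) / 9.81 = 511.6 m

511.6 m


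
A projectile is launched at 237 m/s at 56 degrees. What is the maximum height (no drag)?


H = (v0*sin(theta))^2 / (2g) = (237*sin(56°))^2 / (2*9.81) = 1968 m

1968 m


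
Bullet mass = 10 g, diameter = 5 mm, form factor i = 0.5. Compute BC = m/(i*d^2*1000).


BC = m/(i*d^2*1000) = 10/(0.5 * 5^2 * 1000) = 0.0008

0.0008


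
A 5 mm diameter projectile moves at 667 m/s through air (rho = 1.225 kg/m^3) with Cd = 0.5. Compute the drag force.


A = pi*(d/2)^2 = pi*(5/2000)^2 = 1.96350e-05 m^2
Fd = 0.5*Cd*rho*A*v^2 = 0.5*0.5*1.225*1.96350e-05*667^2 = 2.675 N

2.675 N


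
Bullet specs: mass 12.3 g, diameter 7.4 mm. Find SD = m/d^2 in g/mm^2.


SD = m/d^2 = 12.3/7.4^2 = 0.2246 g/mm^2

0.2246 g/mm^2


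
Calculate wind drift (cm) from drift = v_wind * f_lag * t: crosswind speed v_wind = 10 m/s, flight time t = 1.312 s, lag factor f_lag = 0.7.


drift = v_wind * lag * t = 10 * 0.7 * 1.312 = 9.184 m ≈ 918.4 cm

918.4 cm


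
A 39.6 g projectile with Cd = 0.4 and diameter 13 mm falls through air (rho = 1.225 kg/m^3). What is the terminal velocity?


A = pi*(d/2)^2 = pi*(13/2000)^2 = 1.32732e-04 m^2
vt = sqrt(2mg/(Cd*rho*A)) = sqrt(2*0.0396*9.81/(0.4 * 1.225 * 1.32732e-04)) = 109.3 m/s

109.3 m/s


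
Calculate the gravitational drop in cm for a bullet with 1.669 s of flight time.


drop = 0.5*g*t^2 = 0.5*9.81*1.669^2 = 13.6632 m ≈ 1366 cm

1366 cm


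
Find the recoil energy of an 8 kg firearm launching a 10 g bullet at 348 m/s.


v_r = m_p*v_p/m_gun = 0.01*348/8 = 0.435 m/s, E_r = 0.5*m_gun*v_r^2 = 0.5*8*0.435^2 = 0.7569 J

0.7569 J


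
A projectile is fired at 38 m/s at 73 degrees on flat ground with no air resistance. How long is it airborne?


T = 2*v0*sin(theta)/g = 2*38*sin(73°)/9.81 = 7.409 s

7.409 s


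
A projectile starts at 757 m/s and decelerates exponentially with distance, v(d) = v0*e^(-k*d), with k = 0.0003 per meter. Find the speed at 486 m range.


v = v0*exp(-k*d) = 757*exp(-0.0003*486) = 654.3 m/s

654.3 m/s


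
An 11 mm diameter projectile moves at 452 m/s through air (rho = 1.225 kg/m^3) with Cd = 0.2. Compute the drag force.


A = pi*(d/2)^2 = pi*(11/2000)^2 = 9.50332e-05 m^2
Fd = 0.5*Cd*rho*A*v^2 = 0.5*0.2*1.225*9.50332e-05*452^2 = 2.378 N

2.378 N


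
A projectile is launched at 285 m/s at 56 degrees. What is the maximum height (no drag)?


H = (v0*sin(theta))^2 / (2g) = (285*sin(56°))^2 / (2*9.81) = 2845 m

2845 m


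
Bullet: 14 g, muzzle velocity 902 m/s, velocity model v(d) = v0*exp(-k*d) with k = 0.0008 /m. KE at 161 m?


v = v0*exp(-k*d) = 902*exp(-0.0008*161) = 792.993 m/s
E = 0.5*m*v^2 = 0.5*0.014*792.993^2 = 4402 J

4402 J


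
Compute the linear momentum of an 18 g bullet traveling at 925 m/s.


p = m*v = 0.018*925 = 16.65 kg·m/s

16.65 kg·m/s


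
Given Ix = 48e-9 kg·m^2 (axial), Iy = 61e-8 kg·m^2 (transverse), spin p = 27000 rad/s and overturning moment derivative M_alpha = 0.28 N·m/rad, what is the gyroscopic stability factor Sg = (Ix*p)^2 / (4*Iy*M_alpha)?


Sg = Ix^2 * p^2 / (4 * Iy * M_alpha) = (48e-9)^2 * 27000^2 / (4 * 61e-8 * 0.28) = 2.458

2.458


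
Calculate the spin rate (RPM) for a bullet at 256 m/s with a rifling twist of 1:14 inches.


twist_m = 14*0.0254 = 0.3556 m
spin = v/twist = 256/0.3556 = 719.91 rev/s
RPM = spin*60 = 719.91*60 ≈ 43195 RPM

43195 RPM


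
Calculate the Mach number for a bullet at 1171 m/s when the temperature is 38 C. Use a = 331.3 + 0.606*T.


a = 331.3 + 0.606*(38) = 354.328 m/s
M = v/a = 1171/354.328 = 3.305

3.305


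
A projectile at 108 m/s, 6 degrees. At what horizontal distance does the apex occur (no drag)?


R = v0^2*sin(2*theta)/g = 108^2*sin(2*6°)/9.81 = 247.205 m
apex_dist = R/2 = 247.205/2 = 123.6 m

123.6 m


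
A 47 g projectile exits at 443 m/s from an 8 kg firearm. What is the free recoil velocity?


v_recoil = m_p * v_p / m_gun = 0.047 * 443 / 8 = 2.603 m/s

2.603 m/s


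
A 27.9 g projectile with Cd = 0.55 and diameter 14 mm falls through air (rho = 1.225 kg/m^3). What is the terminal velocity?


A = pi*(d/2)^2 = pi*(14/2000)^2 = 1.53938e-04 m^2
vt = sqrt(2mg/(Cd*rho*A)) = sqrt(2*0.0279*9.81/(0.55 * 1.225 * 1.53938e-04)) = 72.65 m/s

72.65 m/s


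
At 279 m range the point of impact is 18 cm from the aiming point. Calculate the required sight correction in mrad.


1 mrad subtends 1 cm per 10 m of range, so adj = error_cm / (dist_m / 10) = 18 / (279/10) = 0.6452 mrad

0.6452 mrad


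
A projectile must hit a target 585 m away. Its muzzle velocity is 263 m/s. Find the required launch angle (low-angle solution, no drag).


sin(2*theta) = R*g/v0^2 = 585*9.81/263^2 = 0.0829685, theta = arcsin(0.0829685)/2 = 2.38°

2.38 degrees


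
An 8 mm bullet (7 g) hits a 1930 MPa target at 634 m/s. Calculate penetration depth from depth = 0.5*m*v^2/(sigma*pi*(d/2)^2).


A = pi*(d/2)^2 = pi*(8/2)^2 = 50.2655 mm^2
E = 0.5*m*v^2 = 0.5*0.007*634^2 = 1406.85 J
depth = E/(sigma*A) = 1406.85 J / (1930 MPa * 50.2655 mm^2) = 1406.85/(1930 * 50.2655) m = 0.0145017 m ≈ 14.5 mm

14.5 mm


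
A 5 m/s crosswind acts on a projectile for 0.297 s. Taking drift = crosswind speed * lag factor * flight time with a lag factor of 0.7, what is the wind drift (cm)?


drift = v_wind * lag * t = 5 * 0.7 * 0.297 = 1.0395 m ≈ 103.9 cm

103.9 cm


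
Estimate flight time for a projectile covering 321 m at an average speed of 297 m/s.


t = d/v = 321/297 = 1.081 s

1.081 s


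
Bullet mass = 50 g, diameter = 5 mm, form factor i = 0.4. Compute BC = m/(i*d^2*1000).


BC = m/(i*d^2*1000) = 50/(0.4 * 5^2 * 1000) = 0.005

0.005


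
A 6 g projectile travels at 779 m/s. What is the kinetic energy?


E = 0.5*m*v^2 = 0.5*0.006*779^2 = 1821 J

1821 J


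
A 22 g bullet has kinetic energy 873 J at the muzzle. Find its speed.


v = sqrt(2*E/m) = sqrt(2*873/0.022) = 281.7 m/s

281.7 m/s


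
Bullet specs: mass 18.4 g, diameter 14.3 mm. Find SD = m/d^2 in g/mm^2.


SD = m/d^2 = 18.4/14.3^2 = 0.08998 g/mm^2

0.08998 g/mm^2


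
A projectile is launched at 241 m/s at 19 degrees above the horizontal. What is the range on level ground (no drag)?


R = v0^2 * sin(2*theta) / g = 241^2 * sin(2*19°) / 9.81 = 3645 m

3645 m


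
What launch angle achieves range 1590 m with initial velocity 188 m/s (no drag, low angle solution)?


sin(2*theta) = R*g/v0^2 = 1590*9.81/188^2 = 0.441317, theta = arcsin(0.441317)/2 = 13.09°

13.09 degrees


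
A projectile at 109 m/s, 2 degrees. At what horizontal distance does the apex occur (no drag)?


R = v0^2*sin(2*theta)/g = 109^2*sin(2*2°)/9.81 = 84.4828 m
apex_dist = R/2 = 84.4828/2 = 42.24 m

42.24 m


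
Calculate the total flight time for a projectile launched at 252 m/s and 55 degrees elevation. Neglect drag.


T = 2*v0*sin(theta)/g = 2*252*sin(55°)/9.81 = 42.08 s

42.08 s


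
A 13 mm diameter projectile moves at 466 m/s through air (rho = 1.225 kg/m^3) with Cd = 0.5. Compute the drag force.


A = pi*(d/2)^2 = pi*(13/2000)^2 = 1.32732e-04 m^2
Fd = 0.5*Cd*rho*A*v^2 = 0.5*0.5*1.225*1.32732e-04*466^2 = 8.827 N

8.827 N


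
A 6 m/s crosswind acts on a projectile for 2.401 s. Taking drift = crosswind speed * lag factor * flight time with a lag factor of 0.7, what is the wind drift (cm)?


drift = v_wind * lag * t = 6 * 0.7 * 2.401 = 10.0842 m ≈ 1008 cm

1008 cm


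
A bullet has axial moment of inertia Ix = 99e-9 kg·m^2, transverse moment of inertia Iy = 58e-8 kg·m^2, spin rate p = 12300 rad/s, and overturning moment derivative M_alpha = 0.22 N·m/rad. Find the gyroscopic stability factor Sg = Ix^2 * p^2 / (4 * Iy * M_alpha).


Sg = Ix^2 * p^2 / (4 * Iy * M_alpha) = (99e-9)^2 * 12300^2 / (4 * 58e-8 * 0.22) = 2.905

2.905


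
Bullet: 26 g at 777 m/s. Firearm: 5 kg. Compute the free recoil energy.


v_r = m_p*v_p/m_gun = 0.026*777/5 = 4.0404 m/s, E_r = 0.5*m_gun*v_r^2 = 0.5*5*4.0404^2 = 40.81 J

40.81 J


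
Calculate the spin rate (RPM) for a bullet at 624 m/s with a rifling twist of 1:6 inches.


twist_m = 6*0.0254 = 0.1524 m
spin = v/twist = 624/0.1524 = 4094.488 rev/s
RPM = spin*60 = 4094.488*60 ≈ 245669 RPM

245669 RPM


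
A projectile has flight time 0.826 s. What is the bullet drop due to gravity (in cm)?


drop = 0.5*g*t^2 = 0.5*9.81*0.826^2 = 3.34656 m ≈ 334.7 cm

334.7 cm


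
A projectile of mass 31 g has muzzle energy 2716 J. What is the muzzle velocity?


v = sqrt(2*E/m) = sqrt(2*2716/0.031) = 418.6 m/s

418.6 m/s


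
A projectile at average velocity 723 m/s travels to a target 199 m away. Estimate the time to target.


t = d/v = 199/723 = 0.2752 s

0.2752 s


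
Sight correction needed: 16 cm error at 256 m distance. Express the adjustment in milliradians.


1 mrad subtends 1 cm per 10 m of range, so adj = error_cm / (dist_m / 10) = 16 / (256/10) = 0.625 mrad

0.625 mrad


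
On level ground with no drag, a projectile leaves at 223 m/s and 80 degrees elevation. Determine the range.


R = v0^2 * sin(2*theta) / g = 223^2 * sin(2*80°) / 9.81 = 1734 m

1734 m


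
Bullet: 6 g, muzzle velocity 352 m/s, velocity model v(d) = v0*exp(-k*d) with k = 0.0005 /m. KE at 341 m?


v = v0*exp(-k*d) = 352*exp(-0.0005*341) = 296.822 m/s
E = 0.5*m*v^2 = 0.5*0.006*296.822^2 = 264.3 J

264.3 J


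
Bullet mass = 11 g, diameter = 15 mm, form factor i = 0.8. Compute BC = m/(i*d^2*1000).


BC = m/(i*d^2*1000) = 11/(0.8 * 15^2 * 1000) = 6.111e-05

6.111e-05


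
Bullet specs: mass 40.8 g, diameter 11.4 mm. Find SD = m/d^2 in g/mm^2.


SD = m/d^2 = 40.8/11.4^2 = 0.3139 g/mm^2

0.3139 g/mm^2


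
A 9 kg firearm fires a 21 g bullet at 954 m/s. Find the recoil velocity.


v_recoil = m_p * v_p / m_gun = 0.021 * 954 / 9 = 2.226 m/s

2.226 m/s


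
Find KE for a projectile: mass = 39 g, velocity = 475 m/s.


E = 0.5*m*v^2 = 0.5*0.039*475^2 = 4400 J

4400 J


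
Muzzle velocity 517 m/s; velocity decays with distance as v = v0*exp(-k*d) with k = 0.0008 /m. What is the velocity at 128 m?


v = v0*exp(-k*d) = 517*exp(-0.0008*128) = 466.7 m/s

466.7 m/s


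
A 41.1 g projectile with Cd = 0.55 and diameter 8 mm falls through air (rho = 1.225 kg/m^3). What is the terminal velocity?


A = pi*(d/2)^2 = pi*(8/2000)^2 = 5.02655e-05 m^2
vt = sqrt(2mg/(Cd*rho*A)) = sqrt(2*0.0411*9.81/(0.55 * 1.225 * 5.02655e-05)) = 154.3 m/s

154.3 m/s


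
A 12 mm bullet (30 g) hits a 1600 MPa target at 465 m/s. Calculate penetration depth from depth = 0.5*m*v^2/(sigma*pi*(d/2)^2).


A = pi*(d/2)^2 = pi*(12/2)^2 = 113.097 mm^2
E = 0.5*m*v^2 = 0.5*0.03*465^2 = 3243.38 J
depth = E/(sigma*A) = 3243.38 J / (1600 MPa * 113.097 mm^2) = 3243.38/(1600 * 113.097) m = 0.0179236 m ≈ 17.92 mm

17.92 mm


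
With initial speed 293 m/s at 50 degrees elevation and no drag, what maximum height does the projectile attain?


H = (v0*sin(theta))^2 / (2g) = (293*sin(50°))^2 / (2*9.81) = 2568 m

2568 m


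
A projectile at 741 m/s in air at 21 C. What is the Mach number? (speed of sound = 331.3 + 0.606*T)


a = 331.3 + 0.606*(21) = 344.026 m/s
M = v/a = 741/344.026 = 2.154

2.154


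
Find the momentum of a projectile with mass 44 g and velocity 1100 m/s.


p = m*v = 0.044*1100 = 48.4 kg·m/s

48.4 kg·m/s


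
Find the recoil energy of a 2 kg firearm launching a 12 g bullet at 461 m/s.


v_r = m_p*v_p/m_gun = 0.012*461/2 = 2.766 m/s, E_r = 0.5*m_gun*v_r^2 = 0.5*2*2.766^2 = 7.651 J

7.651 J


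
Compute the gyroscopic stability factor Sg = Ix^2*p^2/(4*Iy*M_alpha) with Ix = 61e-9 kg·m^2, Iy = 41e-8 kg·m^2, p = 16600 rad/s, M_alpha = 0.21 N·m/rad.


Sg = Ix^2 * p^2 / (4 * Iy * M_alpha) = (61e-9)^2 * 16600^2 / (4 * 41e-8 * 0.21) = 2.977

2.977


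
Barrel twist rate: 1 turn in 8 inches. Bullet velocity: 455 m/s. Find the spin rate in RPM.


twist_m = 8*0.0254 = 0.2032 m
spin = v/twist = 455/0.2032 = 2239.173 rev/s
RPM = spin*60 = 2239.173*60 ≈ 134350 RPM

134350 RPM


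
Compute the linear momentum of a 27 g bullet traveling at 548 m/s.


p = m*v = 0.027*548 = 14.8 kg·m/s

14.8 kg·m/s


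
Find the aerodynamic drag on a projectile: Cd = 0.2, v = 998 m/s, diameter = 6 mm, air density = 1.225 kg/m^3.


A = pi*(d/2)^2 = pi*(6/2000)^2 = 2.82743e-05 m^2
Fd = 0.5*Cd*rho*A*v^2 = 0.5*0.2*1.225*2.82743e-05*998^2 = 3.45 N

3.45 N


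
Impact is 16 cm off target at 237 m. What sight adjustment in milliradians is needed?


1 mrad subtends 1 cm per 10 m of range, so adj = error_cm / (dist_m / 10) = 16 / (237/10) = 0.6751 mrad

0.6751 mrad


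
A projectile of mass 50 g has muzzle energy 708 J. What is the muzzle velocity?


v = sqrt(2*E/m) = sqrt(2*708/0.05) = 168.3 m/s

168.3 m/s


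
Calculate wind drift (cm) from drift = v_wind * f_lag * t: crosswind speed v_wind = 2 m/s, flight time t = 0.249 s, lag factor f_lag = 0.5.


drift = v_wind * lag * t = 2 * 0.5 * 0.249 = 0.249 m ≈ 24.9 cm

24.9 cm


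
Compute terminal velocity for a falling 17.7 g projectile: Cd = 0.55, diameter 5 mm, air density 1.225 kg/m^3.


A = pi*(d/2)^2 = pi*(5/2000)^2 = 1.96350e-05 m^2
vt = sqrt(2mg/(Cd*rho*A)) = sqrt(2*0.0177*9.81/(0.55 * 1.225 * 1.96350e-05)) = 162 m/s

162 m/s


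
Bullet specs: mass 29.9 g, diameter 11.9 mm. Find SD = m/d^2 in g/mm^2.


SD = m/d^2 = 29.9/11.9^2 = 0.2111 g/mm^2

0.2111 g/mm^2


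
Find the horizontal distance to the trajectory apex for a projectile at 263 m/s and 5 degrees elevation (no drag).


R = v0^2*sin(2*theta)/g = 263^2*sin(2*5°)/9.81 = 1224.37 m
apex_dist = R/2 = 1224.37/2 = 612.2 m

612.2 m


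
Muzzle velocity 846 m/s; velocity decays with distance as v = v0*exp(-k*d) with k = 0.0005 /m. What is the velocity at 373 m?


v = v0*exp(-k*d) = 846*exp(-0.0005*373) = 702.1 m/s

702.1 m/s


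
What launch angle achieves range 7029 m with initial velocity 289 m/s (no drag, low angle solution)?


sin(2*theta) = R*g/v0^2 = 7029*9.81/289^2 = 0.825595, theta = arcsin(0.825595)/2 = 27.82°

27.82 degrees


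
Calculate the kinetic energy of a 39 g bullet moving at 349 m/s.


E = 0.5*m*v^2 = 0.5*0.039*349^2 = 2375 J

2375 J


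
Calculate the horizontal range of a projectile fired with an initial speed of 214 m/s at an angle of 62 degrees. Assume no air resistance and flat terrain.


R = v0^2 * sin(2*theta) / g = 214^2 * sin(2*62°) / 9.81 = 3870 m

3870 m


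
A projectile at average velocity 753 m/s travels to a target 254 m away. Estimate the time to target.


t = d/v = 254/753 = 0.3373 s

0.3373 s


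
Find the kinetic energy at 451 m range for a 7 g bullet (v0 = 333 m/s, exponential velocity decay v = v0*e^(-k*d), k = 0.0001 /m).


v = v0*exp(-k*d) = 333*exp(-0.0001*451) = 318.315 m/s
E = 0.5*m*v^2 = 0.5*0.007*318.315^2 = 354.6 J

354.6 J


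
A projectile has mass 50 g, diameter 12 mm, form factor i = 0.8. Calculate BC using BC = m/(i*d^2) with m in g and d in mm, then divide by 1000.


BC = m/(i*d^2*1000) = 50/(0.8 * 12^2 * 1000) = 0.000434

0.000434


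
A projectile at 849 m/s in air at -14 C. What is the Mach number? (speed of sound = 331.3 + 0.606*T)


a = 331.3 + 0.606*(-14) = 322.816 m/s
M = v/a = 849/322.816 = 2.63

2.63


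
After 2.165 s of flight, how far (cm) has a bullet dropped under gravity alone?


drop = 0.5*g*t^2 = 0.5*9.81*2.165^2 = 22.9908 m ≈ 2299 cm

2299 cm


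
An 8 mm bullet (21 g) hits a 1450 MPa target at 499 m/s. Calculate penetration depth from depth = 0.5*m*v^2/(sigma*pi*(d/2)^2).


A = pi*(d/2)^2 = pi*(8/2)^2 = 50.2655 mm^2
E = 0.5*m*v^2 = 0.5*0.021*499^2 = 2614.51 J
depth = E/(sigma*A) = 2614.51 J / (1450 MPa * 50.2655 mm^2) = 2614.51/(1450 * 50.2655) m = 0.0358717 m ≈ 35.87 mm

35.87 mm


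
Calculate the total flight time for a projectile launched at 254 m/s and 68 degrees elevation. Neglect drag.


T = 2*v0*sin(theta)/g = 2*254*sin(68°)/9.81 = 48.01 s

48.01 s


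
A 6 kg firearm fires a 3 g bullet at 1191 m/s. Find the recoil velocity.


v_recoil = m_p * v_p / m_gun = 0.003 * 1191 / 6 = 0.5955 m/s

0.5955 m/s


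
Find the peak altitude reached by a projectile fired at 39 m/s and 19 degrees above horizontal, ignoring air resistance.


H = (v0*sin(theta))^2 / (2g) = (39*sin(19°))^2 / (2*9.81) = 8.217 m

8.217 m


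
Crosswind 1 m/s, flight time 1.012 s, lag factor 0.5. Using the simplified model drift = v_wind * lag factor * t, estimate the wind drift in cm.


drift = v_wind * lag * t = 1 * 0.5 * 1.012 = 0.506 m ≈ 50.6 cm

50.6 cm


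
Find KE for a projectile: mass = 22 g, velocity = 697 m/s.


E = 0.5*m*v^2 = 0.5*0.022*697^2 = 5344 J

5344 J


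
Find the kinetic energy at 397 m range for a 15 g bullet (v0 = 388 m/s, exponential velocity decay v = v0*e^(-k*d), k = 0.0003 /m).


v = v0*exp(-k*d) = 388*exp(-0.0003*397) = 344.435 m/s
E = 0.5*m*v^2 = 0.5*0.015*344.435^2 = 889.8 J

889.8 J


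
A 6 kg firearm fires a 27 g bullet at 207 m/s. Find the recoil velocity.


v_recoil = m_p * v_p / m_gun = 0.027 * 207 / 6 = 0.9315 m/s

0.9315 m/s


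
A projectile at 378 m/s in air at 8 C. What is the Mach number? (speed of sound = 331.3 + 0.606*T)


a = 331.3 + 0.606*(8) = 336.148 m/s
M = v/a = 378/336.148 = 1.125

1.125


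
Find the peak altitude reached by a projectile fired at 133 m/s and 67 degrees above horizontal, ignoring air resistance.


H = (v0*sin(theta))^2 / (2g) = (133*sin(67°))^2 / (2*9.81) = 763.9 m

763.9 m


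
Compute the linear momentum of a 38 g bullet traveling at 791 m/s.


p = m*v = 0.038*791 = 30.06 kg·m/s

30.06 kg·m/s


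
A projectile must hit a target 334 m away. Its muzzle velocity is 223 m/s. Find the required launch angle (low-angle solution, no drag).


sin(2*theta) = R*g/v0^2 = 334*9.81/223^2 = 0.0658879, theta = arcsin(0.0658879)/2 = 1.889°

1.889 degrees


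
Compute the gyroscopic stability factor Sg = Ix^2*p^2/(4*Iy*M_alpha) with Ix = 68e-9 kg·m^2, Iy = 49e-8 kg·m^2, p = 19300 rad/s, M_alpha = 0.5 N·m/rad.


Sg = Ix^2 * p^2 / (4 * Iy * M_alpha) = (68e-9)^2 * 19300^2 / (4 * 49e-8 * 0.5) = 1.758

1.758


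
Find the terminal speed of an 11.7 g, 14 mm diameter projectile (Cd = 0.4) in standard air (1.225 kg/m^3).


A = pi*(d/2)^2 = pi*(14/2000)^2 = 1.53938e-04 m^2
vt = sqrt(2mg/(Cd*rho*A)) = sqrt(2*0.0117*9.81/(0.4 * 1.225 * 1.53938e-04)) = 55.17 m/s

55.17 m/s


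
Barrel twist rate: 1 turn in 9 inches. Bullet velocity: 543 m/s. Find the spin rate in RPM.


twist_m = 9*0.0254 = 0.2286 m
spin = v/twist = 543/0.2286 = 2375.328 rev/s
RPM = spin*60 = 2375.328*60 ≈ 142520 RPM

142520 RPM


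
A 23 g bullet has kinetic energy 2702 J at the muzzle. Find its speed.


v = sqrt(2*E/m) = sqrt(2*2702/0.023) = 484.7 m/s

484.7 m/s


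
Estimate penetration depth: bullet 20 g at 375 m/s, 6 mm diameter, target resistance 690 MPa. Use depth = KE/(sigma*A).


A = pi*(d/2)^2 = pi*(6/2)^2 = 28.2743 mm^2
E = 0.5*m*v^2 = 0.5*0.02*375^2 = 1406.25 J
depth = E/(sigma*A) = 1406.25 J / (690 MPa * 28.2743 mm^2) = 1406.25/(690 * 28.2743) m = 0.072081 m ≈ 72.08 mm

72.08 mm


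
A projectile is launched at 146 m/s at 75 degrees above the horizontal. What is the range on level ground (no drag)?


R = v0^2 * sin(2*theta) / g = 146^2 * sin(2*75°) / 9.81 = 1086 m

1086 m


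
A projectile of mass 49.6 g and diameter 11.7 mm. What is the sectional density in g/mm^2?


SD = m/d^2 = 49.6/11.7^2 = 0.3623 g/mm^2

0.3623 g/mm^2


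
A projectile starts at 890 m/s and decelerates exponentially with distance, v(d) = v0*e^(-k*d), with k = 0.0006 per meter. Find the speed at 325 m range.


v = v0*exp(-k*d) = 890*exp(-0.0006*325) = 732.3 m/s

732.3 m/s


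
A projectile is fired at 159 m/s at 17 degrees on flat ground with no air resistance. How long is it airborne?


T = 2*v0*sin(theta)/g = 2*159*sin(17°)/9.81 = 9.477 s

9.477 s


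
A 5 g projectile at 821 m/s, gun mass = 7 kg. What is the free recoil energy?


v_r = m_p*v_p/m_gun = 0.005*821/7 = 0.586429 m/s, E_r = 0.5*m_gun*v_r^2 = 0.5*7*0.586429^2 = 1.204 J

1.204 J


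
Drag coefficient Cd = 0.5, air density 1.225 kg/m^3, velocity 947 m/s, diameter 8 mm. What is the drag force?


A = pi*(d/2)^2 = pi*(8/2000)^2 = 5.02655e-05 m^2
Fd = 0.5*Cd*rho*A*v^2 = 0.5*0.5*1.225*5.02655e-05*947^2 = 13.81 N

13.81 N


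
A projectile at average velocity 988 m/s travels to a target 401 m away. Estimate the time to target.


t = d/v = 401/988 = 0.4059 s

0.4059 s


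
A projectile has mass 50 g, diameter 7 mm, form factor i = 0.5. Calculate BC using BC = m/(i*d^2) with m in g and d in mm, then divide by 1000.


BC = m/(i*d^2*1000) = 50/(0.5 * 7^2 * 1000) = 0.002041

0.002041


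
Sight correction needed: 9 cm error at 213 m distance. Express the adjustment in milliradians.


1 mrad subtends 1 cm per 10 m of range, so adj = error_cm / (dist_m / 10) = 9 / (213/10) = 0.4225 mrad

0.4225 mrad


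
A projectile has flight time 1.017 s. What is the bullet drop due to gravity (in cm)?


drop = 0.5*g*t^2 = 0.5*9.81*1.017^2 = 5.07319 m ≈ 507.3 cm

507.3 cm


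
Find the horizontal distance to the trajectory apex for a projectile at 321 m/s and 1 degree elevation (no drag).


R = v0^2*sin(2*theta)/g = 321^2*sin(2*1°)/9.81 = 366.573 m
apex_dist = R/2 = 366.573/2 = 183.3 m

183.3 m


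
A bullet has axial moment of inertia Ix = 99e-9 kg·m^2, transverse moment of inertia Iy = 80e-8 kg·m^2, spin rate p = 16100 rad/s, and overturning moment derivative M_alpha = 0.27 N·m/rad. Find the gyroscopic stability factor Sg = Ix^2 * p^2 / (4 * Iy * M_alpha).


Sg = Ix^2 * p^2 / (4 * Iy * M_alpha) = (99e-9)^2 * 16100^2 / (4 * 80e-8 * 0.27) = 2.94

2.94


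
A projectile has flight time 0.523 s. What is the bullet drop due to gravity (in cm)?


drop = 0.5*g*t^2 = 0.5*9.81*0.523^2 = 1.34166 m ≈ 134.2 cm

134.2 cm


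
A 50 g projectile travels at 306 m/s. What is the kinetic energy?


E = 0.5*m*v^2 = 0.5*0.05*306^2 = 2341 J

2341 J


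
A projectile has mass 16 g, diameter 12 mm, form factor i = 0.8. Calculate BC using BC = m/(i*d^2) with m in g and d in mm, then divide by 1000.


BC = m/(i*d^2*1000) = 16/(0.8 * 12^2 * 1000) = 0.0001389

0.0001389


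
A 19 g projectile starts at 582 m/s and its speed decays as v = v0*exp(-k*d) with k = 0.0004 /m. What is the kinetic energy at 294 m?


v = v0*exp(-k*d) = 582*exp(-0.0004*294) = 517.428 m/s
E = 0.5*m*v^2 = 0.5*0.019*517.428^2 = 2543 J

2543 J


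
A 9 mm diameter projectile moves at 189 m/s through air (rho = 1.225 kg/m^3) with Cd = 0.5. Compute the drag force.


A = pi*(d/2)^2 = pi*(9/2000)^2 = 6.36173e-05 m^2
Fd = 0.5*Cd*rho*A*v^2 = 0.5*0.5*1.225*6.36173e-05*189^2 = 0.6959 N

0.6959 N


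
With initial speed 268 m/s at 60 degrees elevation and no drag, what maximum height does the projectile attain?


H = (v0*sin(theta))^2 / (2g) = (268*sin(60°))^2 / (2*9.81) = 2746 m

2746 m


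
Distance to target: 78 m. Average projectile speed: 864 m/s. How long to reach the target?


t = d/v = 78/864 = 0.09028 s

0.09028 s


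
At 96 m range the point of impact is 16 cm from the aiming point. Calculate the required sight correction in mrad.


1 mrad subtends 1 cm per 10 m of range, so adj = error_cm / (dist_m / 10) = 16 / (96/10) = 1.667 mrad

1.667 mrad


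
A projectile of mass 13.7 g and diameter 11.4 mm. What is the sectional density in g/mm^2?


SD = m/d^2 = 13.7/11.4^2 = 0.1054 g/mm^2

0.1054 g/mm^2


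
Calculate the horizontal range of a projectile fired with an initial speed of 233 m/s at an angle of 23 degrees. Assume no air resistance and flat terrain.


R = v0^2 * sin(2*theta) / g = 233^2 * sin(2*23°) / 9.81 = 3981 m

3981 m


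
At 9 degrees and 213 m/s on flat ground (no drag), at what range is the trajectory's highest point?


R = v0^2*sin(2*theta)/g = 213^2*sin(2*9°)/9.81 = 1429.13 m
apex_dist = R/2 = 1429.13/2 = 714.6 m

714.6 m


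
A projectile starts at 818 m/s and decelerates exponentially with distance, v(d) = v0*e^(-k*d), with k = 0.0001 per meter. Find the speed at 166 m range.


v = v0*exp(-k*d) = 818*exp(-0.0001*166) = 804.5 m/s

804.5 m/s


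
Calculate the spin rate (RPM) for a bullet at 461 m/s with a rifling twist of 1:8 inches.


twist_m = 8*0.0254 = 0.2032 m
spin = v/twist = 461/0.2032 = 2268.701 rev/s
RPM = spin*60 = 2268.701*60 ≈ 136122 RPM

136122 RPM


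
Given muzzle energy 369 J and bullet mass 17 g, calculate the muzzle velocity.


v = sqrt(2*E/m) = sqrt(2*369/0.017) = 208.4 m/s

208.4 m/s


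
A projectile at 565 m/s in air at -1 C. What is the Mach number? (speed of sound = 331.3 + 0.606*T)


a = 331.3 + 0.606*(-1) = 330.694 m/s
M = v/a = 565/330.694 = 1.709

1.709


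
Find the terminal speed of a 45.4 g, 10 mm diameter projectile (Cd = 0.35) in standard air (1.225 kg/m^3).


A = pi*(d/2)^2 = pi*(10/2000)^2 = 7.85398e-05 m^2
vt = sqrt(2mg/(Cd*rho*A)) = sqrt(2*0.0454*9.81/(0.35 * 1.225 * 7.85398e-05)) = 162.6 m/s

162.6 m/s


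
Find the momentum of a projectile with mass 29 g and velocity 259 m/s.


p = m*v = 0.029*259 = 7.511 kg·m/s

7.511 kg·m/s


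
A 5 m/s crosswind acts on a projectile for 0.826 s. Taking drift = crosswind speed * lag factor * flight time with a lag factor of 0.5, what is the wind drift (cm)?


drift = v_wind * lag * t = 5 * 0.5 * 0.826 = 2.065 m ≈ 206.5 cm

206.5 cm


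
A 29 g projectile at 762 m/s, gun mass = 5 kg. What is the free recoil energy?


v_r = m_p*v_p/m_gun = 0.029*762/5 = 4.4196 m/s, E_r = 0.5*m_gun*v_r^2 = 0.5*5*4.4196^2 = 48.83 J

48.83 J


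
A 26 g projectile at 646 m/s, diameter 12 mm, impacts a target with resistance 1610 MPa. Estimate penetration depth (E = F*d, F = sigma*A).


A = pi*(d/2)^2 = pi*(12/2)^2 = 113.097 mm^2
E = 0.5*m*v^2 = 0.5*0.026*646^2 = 5425.11 J
depth = E/(sigma*A) = 5425.11 J / (1610 MPa * 113.097 mm^2) = 5425.11/(1610 * 113.097) m = 0.0297941 m ≈ 29.79 mm

29.79 mm


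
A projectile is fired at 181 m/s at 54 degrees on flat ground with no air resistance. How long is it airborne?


T = 2*v0*sin(theta)/g = 2*181*sin(54°)/9.81 = 29.85 s

29.85 s


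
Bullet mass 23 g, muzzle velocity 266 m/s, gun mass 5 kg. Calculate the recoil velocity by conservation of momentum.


v_recoil = m_p * v_p / m_gun = 0.023 * 266 / 5 = 1.224 m/s

1.224 m/s


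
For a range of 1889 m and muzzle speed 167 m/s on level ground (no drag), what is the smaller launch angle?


sin(2*theta) = R*g/v0^2 = 1889*9.81/167^2 = 0.664459, theta = arcsin(0.664459)/2 = 20.82°

20.82 degrees


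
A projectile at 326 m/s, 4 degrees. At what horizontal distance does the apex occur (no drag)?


R = v0^2*sin(2*theta)/g = 326^2*sin(2*4°)/9.81 = 1507.72 m
apex_dist = R/2 = 1507.72/2 = 753.9 m

753.9 m


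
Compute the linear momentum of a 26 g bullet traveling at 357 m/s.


p = m*v = 0.026*357 = 9.282 kg·m/s

9.282 kg·m/s


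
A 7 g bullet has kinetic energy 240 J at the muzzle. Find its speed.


v = sqrt(2*E/m) = sqrt(2*240/0.007) = 261.9 m/s

261.9 m/s


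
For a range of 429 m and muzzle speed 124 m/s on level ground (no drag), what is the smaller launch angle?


sin(2*theta) = R*g/v0^2 = 429*9.81/124^2 = 0.273705, theta = arcsin(0.273705)/2 = 7.942°

7.942 degrees


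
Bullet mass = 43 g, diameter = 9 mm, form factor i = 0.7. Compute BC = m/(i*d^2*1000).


BC = m/(i*d^2*1000) = 43/(0.7 * 9^2 * 1000) = 0.0007584

0.0007584


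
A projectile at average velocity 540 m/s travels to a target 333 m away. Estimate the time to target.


t = d/v = 333/540 = 0.6167 s

0.6167 s


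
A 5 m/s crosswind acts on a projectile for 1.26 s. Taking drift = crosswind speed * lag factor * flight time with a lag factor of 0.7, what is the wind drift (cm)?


drift = v_wind * lag * t = 5 * 0.7 * 1.26 = 4.41 m ≈ 441 cm

441 cm


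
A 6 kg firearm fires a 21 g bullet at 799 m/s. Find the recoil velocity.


v_recoil = m_p * v_p / m_gun = 0.021 * 799 / 6 = 2.796 m/s

2.796 m/s


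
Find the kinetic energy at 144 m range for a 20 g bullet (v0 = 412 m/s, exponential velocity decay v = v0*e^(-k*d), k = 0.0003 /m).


v = v0*exp(-k*d) = 412*exp(-0.0003*144) = 394.581 m/s
E = 0.5*m*v^2 = 0.5*0.02*394.581^2 = 1557 J

1557 J


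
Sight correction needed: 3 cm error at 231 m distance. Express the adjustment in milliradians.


1 mrad subtends 1 cm per 10 m of range, so adj = error_cm / (dist_m / 10) = 3 / (231/10) = 0.1299 mrad

0.1299 mrad


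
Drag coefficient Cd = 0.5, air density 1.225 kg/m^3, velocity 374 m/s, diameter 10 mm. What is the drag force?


A = pi*(d/2)^2 = pi*(10/2000)^2 = 7.85398e-05 m^2
Fd = 0.5*Cd*rho*A*v^2 = 0.5*0.5*1.225*7.85398e-05*374^2 = 3.364 N

3.364 N


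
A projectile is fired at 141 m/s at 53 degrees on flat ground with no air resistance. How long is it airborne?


T = 2*v0*sin(theta)/g = 2*141*sin(53°)/9.81 = 22.96 s

22.96 s


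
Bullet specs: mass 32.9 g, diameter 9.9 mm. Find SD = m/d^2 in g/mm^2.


SD = m/d^2 = 32.9/9.9^2 = 0.3357 g/mm^2

0.3357 g/mm^2


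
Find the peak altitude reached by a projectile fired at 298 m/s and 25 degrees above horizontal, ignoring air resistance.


H = (v0*sin(theta))^2 / (2g) = (298*sin(25°))^2 / (2*9.81) = 808.4 m

808.4 m


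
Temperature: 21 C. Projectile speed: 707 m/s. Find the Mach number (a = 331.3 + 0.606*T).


a = 331.3 + 0.606*(21) = 344.026 m/s
M = v/a = 707/344.026 = 2.055

2.055


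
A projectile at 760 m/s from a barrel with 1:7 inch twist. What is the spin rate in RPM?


twist_m = 7*0.0254 = 0.1778 m
spin = v/twist = 760/0.1778 = 4274.466 rev/s
RPM = spin*60 = 4274.466*60 ≈ 256468 RPM

256468 RPM


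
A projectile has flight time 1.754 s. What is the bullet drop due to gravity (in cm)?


drop = 0.5*g*t^2 = 0.5*9.81*1.754^2 = 15.0903 m ≈ 1509 cm

1509 cm


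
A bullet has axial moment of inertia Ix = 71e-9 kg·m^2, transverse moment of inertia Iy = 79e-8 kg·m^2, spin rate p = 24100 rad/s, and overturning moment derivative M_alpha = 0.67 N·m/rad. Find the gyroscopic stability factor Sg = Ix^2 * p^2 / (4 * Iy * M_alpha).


Sg = Ix^2 * p^2 / (4 * Iy * M_alpha) = (71e-9)^2 * 24100^2 / (4 * 79e-8 * 0.67) = 1.383

1.383


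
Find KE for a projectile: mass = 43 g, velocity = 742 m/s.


E = 0.5*m*v^2 = 0.5*0.043*742^2 = 11837 J

11837 J


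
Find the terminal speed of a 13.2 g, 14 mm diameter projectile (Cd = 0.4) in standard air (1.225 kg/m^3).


A = pi*(d/2)^2 = pi*(14/2000)^2 = 1.53938e-04 m^2
vt = sqrt(2mg/(Cd*rho*A)) = sqrt(2*0.0132*9.81/(0.4 * 1.225 * 1.53938e-04)) = 58.6 m/s

58.6 m/s


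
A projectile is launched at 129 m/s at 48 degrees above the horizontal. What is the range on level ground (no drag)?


R = v0^2 * sin(2*theta) / g = 129^2 * sin(2*48°) / 9.81 = 1687 m

1687 m


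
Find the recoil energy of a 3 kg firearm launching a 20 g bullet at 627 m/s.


v_r = m_p*v_p/m_gun = 0.02*627/3 = 4.18 m/s, E_r = 0.5*m_gun*v_r^2 = 0.5*3*4.18^2 = 26.21 J

26.21 J


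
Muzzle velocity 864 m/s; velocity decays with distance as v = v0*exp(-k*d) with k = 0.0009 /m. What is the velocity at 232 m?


v = v0*exp(-k*d) = 864*exp(-0.0009*232) = 701.2 m/s

701.2 m/s


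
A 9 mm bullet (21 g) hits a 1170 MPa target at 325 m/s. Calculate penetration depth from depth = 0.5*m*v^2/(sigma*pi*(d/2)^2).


A = pi*(d/2)^2 = pi*(9/2)^2 = 63.6173 mm^2
E = 0.5*m*v^2 = 0.5*0.021*325^2 = 1109.06 J
depth = E/(sigma*A) = 1109.06 J / (1170 MPa * 63.6173 mm^2) = 1109.06/(1170 * 63.6173) m = 0.0149003 m ≈ 14.9 mm

14.9 mm


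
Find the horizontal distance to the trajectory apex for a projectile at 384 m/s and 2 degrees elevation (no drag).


R = v0^2*sin(2*theta)/g = 384^2*sin(2*2°)/9.81 = 1048.52 m
apex_dist = R/2 = 1048.52/2 = 524.3 m

524.3 m


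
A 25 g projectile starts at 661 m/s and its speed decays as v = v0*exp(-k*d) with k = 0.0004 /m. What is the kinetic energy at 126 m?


v = v0*exp(-k*d) = 661*exp(-0.0004*126) = 628.511 m/s
E = 0.5*m*v^2 = 0.5*0.025*628.511^2 = 4938 J

4938 J


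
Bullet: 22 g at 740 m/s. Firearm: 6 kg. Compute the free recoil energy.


v_r = m_p*v_p/m_gun = 0.022*740/6 = 2.71333 m/s, E_r = 0.5*m_gun*v_r^2 = 0.5*6*2.71333^2 = 22.09 J

22.09 J


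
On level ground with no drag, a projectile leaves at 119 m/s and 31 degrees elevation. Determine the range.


R = v0^2 * sin(2*theta) / g = 119^2 * sin(2*31°) / 9.81 = 1275 m

1275 m


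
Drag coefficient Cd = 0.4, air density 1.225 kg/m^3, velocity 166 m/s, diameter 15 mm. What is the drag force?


A = pi*(d/2)^2 = pi*(15/2000)^2 = 1.76715e-04 m^2
Fd = 0.5*Cd*rho*A*v^2 = 0.5*0.4*1.225*1.76715e-04*166^2 = 1.193 N

1.193 N


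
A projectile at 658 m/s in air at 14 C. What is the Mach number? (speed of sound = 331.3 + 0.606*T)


a = 331.3 + 0.606*(14) = 339.784 m/s
M = v/a = 658/339.784 = 1.937

1.937


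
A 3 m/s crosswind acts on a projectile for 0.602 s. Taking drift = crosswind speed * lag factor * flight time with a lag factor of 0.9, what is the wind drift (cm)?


drift = v_wind * lag * t = 3 * 0.9 * 0.602 = 1.6254 m ≈ 162.5 cm

162.5 cm


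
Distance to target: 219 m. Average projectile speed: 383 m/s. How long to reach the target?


t = d/v = 219/383 = 0.5718 s

0.5718 s


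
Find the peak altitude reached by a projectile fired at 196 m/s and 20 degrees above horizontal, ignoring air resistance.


H = (v0*sin(theta))^2 / (2g) = (196*sin(20°))^2 / (2*9.81) = 229 m

229 m


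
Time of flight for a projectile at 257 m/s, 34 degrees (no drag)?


T = 2*v0*sin(theta)/g = 2*257*sin(34°)/9.81 = 29.3 s

29.3 s


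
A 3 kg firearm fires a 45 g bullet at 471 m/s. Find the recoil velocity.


v_recoil = m_p * v_p / m_gun = 0.045 * 471 / 3 = 7.065 m/s

7.065 m/s


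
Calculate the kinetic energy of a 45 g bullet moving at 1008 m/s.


E = 0.5*m*v^2 = 0.5*0.045*1008^2 = 22861 J

22861 J


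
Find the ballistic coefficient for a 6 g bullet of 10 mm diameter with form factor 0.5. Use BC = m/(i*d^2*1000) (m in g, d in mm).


BC = m/(i*d^2*1000) = 6/(0.5 * 10^2 * 1000) = 0.00012

0.00012


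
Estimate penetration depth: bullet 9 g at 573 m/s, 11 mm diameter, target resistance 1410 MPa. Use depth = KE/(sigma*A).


A = pi*(d/2)^2 = pi*(11/2)^2 = 95.0332 mm^2
E = 0.5*m*v^2 = 0.5*0.009*573^2 = 1477.48 J
depth = E/(sigma*A) = 1477.48 J / (1410 MPa * 95.0332 mm^2) = 1477.48/(1410 * 95.0332) m = 0.0110262 m ≈ 11.03 mm

11.03 mm


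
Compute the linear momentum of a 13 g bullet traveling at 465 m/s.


p = m*v = 0.013*465 = 6.045 kg·m/s

6.045 kg·m/s


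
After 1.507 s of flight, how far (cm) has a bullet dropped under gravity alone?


drop = 0.5*g*t^2 = 0.5*9.81*1.507^2 = 11.1395 m ≈ 1114 cm

1114 cm


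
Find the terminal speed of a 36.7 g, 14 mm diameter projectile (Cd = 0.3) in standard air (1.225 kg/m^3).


A = pi*(d/2)^2 = pi*(14/2000)^2 = 1.53938e-04 m^2
vt = sqrt(2mg/(Cd*rho*A)) = sqrt(2*0.0367*9.81/(0.3 * 1.225 * 1.53938e-04)) = 112.8 m/s

112.8 m/s


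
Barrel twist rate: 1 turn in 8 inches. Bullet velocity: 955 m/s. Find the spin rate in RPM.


twist_m = 8*0.0254 = 0.2032 m
spin = v/twist = 955/0.2032 = 4699.803 rev/s
RPM = spin*60 = 4699.803*60 ≈ 281988 RPM

281988 RPM


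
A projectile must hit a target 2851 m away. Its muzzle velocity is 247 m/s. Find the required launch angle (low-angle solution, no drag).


sin(2*theta) = R*g/v0^2 = 2851*9.81/247^2 = 0.458429, theta = arcsin(0.458429)/2 = 13.64°

13.64 degrees


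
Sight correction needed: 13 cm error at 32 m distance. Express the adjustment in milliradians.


1 mrad subtends 1 cm per 10 m of range, so adj = error_cm / (dist_m / 10) = 13 / (32/10) = 4.062 mrad

4.062 mrad


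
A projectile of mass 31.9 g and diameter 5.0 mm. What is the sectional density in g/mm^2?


SD = m/d^2 = 31.9/5.0^2 = 1.276 g/mm^2

1.276 g/mm^2
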